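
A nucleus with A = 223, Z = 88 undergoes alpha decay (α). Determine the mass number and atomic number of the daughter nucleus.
Daughter: A = 219, Z = 86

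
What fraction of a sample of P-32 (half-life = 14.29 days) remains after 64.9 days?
N/N₀ = (1/2)^(t/t½) = 0.04294 = 4.29%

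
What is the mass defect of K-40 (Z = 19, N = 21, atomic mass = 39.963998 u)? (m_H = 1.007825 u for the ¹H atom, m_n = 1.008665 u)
Δm = Z·m_H + N·m_n − M = 0.3666 u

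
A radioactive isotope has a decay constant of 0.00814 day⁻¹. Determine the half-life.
t½ = ln(2)/λ = 85.15 days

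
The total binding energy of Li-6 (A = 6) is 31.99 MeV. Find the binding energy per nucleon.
B.E./A = 31.99/6 = 5.332 MeV/nucleon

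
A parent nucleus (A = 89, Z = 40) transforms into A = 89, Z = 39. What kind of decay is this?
ΔA = 0, ΔZ = -1 ⇒ beta-plus decay (β⁺) or electron capture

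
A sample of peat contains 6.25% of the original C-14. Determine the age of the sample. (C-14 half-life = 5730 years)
Age = t½ × log₂(1/ratio) = 22920 years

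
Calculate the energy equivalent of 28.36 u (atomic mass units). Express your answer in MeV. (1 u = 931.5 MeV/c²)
E = mc² = 26420 MeV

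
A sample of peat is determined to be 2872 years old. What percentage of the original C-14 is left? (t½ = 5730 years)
N/N₀ = (1/2)^(t/t½) = 0.7065 = 70.7%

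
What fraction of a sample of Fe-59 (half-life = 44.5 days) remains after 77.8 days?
N/N₀ = (1/2)^(t/t½) = 0.2976 = 29.8%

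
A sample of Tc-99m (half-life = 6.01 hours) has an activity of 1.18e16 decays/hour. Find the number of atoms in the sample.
N = A/λ = 1.023e17 atoms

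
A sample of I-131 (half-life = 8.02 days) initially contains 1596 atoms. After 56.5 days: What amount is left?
N = N₀(1/2)^(t/t½) = 12.09 atoms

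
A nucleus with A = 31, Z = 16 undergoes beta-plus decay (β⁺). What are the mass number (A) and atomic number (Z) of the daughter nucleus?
Daughter: A = 31, Z = 15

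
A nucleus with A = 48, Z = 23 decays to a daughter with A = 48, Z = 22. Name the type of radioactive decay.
ΔA = 0, ΔZ = -1 ⇒ beta-plus decay (β⁺) or electron capture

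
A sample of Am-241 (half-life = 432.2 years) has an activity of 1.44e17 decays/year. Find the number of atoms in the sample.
N = A/λ = 8.979e19 atoms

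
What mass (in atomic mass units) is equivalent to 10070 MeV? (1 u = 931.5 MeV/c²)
m = E/c² = 10.81 u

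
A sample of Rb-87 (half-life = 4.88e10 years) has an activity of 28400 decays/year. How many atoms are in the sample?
N = A/λ = 1.999e15 atoms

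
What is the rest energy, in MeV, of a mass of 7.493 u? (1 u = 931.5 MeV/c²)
E = mc² = 6980 MeV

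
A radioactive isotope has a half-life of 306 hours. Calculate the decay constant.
λ = ln(2)/t½ = 0.002265 hour⁻¹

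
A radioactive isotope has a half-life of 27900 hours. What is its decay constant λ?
λ = ln(2)/t½ = 2.484e-5 hour⁻¹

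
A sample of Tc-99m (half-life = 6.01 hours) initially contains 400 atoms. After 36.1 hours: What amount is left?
N = N₀(1/2)^(t/t½) = 6.221 atoms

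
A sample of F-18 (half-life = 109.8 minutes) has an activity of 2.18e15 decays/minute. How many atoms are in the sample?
N = A/λ = 3.453e17 atoms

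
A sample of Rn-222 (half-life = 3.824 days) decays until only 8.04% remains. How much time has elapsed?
t = t½ × log₂(N₀/N) = 13.91 days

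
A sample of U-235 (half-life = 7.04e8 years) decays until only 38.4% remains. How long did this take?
t = t½ × log₂(N₀/N) = 9.721e8 years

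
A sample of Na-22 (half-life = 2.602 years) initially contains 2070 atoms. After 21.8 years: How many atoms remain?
N = N₀(1/2)^(t/t½) = 6.221 atoms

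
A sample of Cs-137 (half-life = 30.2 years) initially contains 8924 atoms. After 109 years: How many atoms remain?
N = N₀(1/2)^(t/t½) = 731.2 atoms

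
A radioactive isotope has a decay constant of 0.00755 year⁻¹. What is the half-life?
t½ = ln(2)/λ = 91.81 years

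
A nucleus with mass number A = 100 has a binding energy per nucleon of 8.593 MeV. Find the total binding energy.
B.E. = 8.593 × 100 = 859.3 MeV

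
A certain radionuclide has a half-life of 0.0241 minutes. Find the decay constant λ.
λ = ln(2)/t½ = 28.76 minute⁻¹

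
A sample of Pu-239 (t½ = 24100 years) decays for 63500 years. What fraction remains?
N/N₀ = (1/2)^(t/t½) = 0.161 = 16.1%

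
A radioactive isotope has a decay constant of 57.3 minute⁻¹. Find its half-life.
t½ = ln(2)/λ = 0.0121 minutes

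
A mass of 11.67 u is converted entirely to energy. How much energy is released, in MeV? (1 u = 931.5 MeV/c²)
E = mc² = 10870 MeV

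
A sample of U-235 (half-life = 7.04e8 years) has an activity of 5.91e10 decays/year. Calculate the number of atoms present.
N = A/λ = 6.003e19 atoms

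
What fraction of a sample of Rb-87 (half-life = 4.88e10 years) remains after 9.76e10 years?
N/N₀ = (1/2)^(t/t½) = 0.25 = 25%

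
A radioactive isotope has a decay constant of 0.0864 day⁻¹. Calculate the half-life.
t½ = ln(2)/λ = 8.023 days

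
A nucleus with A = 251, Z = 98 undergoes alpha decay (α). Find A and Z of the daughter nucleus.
Daughter: A = 247, Z = 96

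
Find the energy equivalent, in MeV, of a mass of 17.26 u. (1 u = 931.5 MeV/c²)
E = mc² = 16080 MeV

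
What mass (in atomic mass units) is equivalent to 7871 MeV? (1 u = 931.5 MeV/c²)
m = E/c² = 8.45 u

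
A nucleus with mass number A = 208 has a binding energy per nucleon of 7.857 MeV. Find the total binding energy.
B.E. = 7.857 × 208 = 1634 MeV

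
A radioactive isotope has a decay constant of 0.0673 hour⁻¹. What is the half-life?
t½ = ln(2)/λ = 10.3 hours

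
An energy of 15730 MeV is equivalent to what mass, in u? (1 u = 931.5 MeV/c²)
m = E/c² = 16.89 u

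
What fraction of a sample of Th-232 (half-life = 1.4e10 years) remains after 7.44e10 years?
N/N₀ = (1/2)^(t/t½) = 0.02513 = 2.51%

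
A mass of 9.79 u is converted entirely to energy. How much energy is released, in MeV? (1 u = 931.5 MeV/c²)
E = mc² = 9119 MeV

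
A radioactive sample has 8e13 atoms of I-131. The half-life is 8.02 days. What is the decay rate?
A = λN = 6.914e12 decays/day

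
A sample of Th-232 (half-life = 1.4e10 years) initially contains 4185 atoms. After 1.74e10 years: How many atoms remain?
N = N₀(1/2)^(t/t½) = 1768 atoms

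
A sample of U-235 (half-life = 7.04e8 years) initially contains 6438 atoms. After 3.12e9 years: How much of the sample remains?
N = N₀(1/2)^(t/t½) = 298.3 atoms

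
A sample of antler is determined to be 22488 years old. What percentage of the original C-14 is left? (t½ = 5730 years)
N/N₀ = (1/2)^(t/t½) = 0.06585 = 6.59%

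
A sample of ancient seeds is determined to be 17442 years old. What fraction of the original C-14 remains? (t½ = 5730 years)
N/N₀ = (1/2)^(t/t½) = 0.1212 = 12.1%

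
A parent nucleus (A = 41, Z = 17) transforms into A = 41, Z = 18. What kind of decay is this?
ΔA = 0, ΔZ = +1 ⇒ beta-minus decay (β⁻)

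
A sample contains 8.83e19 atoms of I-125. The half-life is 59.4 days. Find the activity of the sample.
A = λN = 1.03e18 decays/day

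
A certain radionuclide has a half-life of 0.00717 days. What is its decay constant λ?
λ = ln(2)/t½ = 96.67 day⁻¹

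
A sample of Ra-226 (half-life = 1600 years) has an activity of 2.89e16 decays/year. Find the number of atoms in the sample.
N = A/λ = 6.671e19 atoms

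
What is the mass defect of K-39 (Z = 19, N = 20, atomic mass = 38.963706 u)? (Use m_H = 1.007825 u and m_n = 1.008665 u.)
Δm = Z·m_H + N·m_n − M = 0.3583 u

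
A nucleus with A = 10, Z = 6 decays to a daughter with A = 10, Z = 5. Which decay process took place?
ΔA = 0, ΔZ = -1 ⇒ beta-plus decay (β⁺) or electron capture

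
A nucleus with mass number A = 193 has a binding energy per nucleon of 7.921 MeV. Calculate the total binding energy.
B.E. = 7.921 × 193 = 1529 MeV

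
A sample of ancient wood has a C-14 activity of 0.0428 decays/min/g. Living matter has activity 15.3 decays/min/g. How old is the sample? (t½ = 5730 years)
Age = t½ × log₂(A₀/A) = 48600 years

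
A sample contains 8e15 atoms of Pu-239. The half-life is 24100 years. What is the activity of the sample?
A = λN = 2.301e11 decays/year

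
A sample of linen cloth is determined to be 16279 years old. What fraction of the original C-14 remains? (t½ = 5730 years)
N/N₀ = (1/2)^(t/t½) = 0.1396 = 14%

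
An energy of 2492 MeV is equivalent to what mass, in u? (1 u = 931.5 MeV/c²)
m = E/c² = 2.675 u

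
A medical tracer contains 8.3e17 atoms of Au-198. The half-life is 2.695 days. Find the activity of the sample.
A = λN = 2.135e17 decays/day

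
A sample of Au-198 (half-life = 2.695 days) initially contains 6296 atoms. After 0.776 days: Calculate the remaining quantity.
N = N₀(1/2)^(t/t½) = 5157 atoms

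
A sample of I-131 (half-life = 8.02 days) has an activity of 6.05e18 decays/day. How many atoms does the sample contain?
N = A/λ = 7e19 atoms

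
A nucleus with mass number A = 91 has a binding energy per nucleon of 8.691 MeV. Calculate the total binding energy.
B.E. = 8.691 × 91 = 790.9 MeV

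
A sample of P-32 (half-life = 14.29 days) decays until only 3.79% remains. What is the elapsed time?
t = t½ × log₂(N₀/N) = 67.47 days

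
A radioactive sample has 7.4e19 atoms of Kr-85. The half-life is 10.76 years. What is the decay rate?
A = λN = 4.767e18 decays/year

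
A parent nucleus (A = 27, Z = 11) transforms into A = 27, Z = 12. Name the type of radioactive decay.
ΔA = 0, ΔZ = +1 ⇒ beta-minus decay (β⁻)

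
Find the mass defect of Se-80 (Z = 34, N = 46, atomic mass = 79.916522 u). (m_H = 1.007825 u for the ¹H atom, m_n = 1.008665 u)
Δm = Z·m_H + N·m_n − M = 0.7481 u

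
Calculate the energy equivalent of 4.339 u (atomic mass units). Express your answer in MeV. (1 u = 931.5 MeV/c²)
E = mc² = 4042 MeV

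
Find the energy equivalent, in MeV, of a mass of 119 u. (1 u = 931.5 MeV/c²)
E = mc² = 1.108e5 MeV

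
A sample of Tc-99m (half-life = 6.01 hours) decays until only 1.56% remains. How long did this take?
t = t½ × log₂(N₀/N) = 36.07 hours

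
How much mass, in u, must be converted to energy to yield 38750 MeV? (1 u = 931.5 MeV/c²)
m = E/c² = 41.6 u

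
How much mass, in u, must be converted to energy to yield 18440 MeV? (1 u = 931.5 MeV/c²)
m = E/c² = 19.8 u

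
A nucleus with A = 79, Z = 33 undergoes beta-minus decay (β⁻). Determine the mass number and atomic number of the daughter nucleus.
Daughter: A = 79, Z = 34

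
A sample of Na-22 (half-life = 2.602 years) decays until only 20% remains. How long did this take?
t = t½ × log₂(N₀/N) = 6.042 years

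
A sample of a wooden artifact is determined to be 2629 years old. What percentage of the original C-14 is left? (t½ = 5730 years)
N/N₀ = (1/2)^(t/t½) = 0.7276 = 72.8%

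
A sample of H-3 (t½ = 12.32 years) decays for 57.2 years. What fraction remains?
N/N₀ = (1/2)^(t/t½) = 0.04003 = 4%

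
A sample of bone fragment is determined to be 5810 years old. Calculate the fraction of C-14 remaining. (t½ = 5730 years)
N/N₀ = (1/2)^(t/t½) = 0.4952 = 49.5%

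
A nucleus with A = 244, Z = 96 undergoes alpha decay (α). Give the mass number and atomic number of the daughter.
Daughter: A = 240, Z = 94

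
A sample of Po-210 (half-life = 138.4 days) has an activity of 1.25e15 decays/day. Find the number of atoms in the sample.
N = A/λ = 2.496e17 atoms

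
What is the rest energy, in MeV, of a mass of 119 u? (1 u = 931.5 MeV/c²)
E = mc² = 1.108e5 MeV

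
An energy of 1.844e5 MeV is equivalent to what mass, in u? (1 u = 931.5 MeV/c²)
m = E/c² = 198 u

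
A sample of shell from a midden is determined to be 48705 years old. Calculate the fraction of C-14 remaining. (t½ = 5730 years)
N/N₀ = (1/2)^(t/t½) = 0.002762 = 0.276%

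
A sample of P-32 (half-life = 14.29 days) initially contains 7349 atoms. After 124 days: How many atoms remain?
N = N₀(1/2)^(t/t½) = 17.95 atoms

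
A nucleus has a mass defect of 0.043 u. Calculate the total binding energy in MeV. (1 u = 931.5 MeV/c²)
B.E. = Δm × 931.5 = 40.05 MeV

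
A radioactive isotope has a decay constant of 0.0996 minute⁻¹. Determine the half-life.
t½ = ln(2)/λ = 6.959 minutes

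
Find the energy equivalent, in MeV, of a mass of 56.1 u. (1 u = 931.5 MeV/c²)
E = mc² = 52260 MeV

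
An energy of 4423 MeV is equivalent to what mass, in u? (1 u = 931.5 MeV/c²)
m = E/c² = 4.748 u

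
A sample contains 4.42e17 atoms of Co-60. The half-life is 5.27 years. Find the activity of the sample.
A = λN = 5.813e16 decays/year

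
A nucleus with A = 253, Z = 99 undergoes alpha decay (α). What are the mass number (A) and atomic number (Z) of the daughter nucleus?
Daughter: A = 249, Z = 97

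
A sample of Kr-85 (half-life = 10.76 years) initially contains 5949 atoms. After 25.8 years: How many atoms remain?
N = N₀(1/2)^(t/t½) = 1129 atoms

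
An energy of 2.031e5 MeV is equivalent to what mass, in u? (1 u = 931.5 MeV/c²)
m = E/c² = 218 u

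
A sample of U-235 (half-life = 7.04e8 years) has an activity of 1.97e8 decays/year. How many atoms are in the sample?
N = A/λ = 2.001e17 atoms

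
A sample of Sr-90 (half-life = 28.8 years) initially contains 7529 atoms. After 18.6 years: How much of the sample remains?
N = N₀(1/2)^(t/t½) = 4812 atoms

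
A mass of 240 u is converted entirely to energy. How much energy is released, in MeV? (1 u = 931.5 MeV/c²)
E = mc² = 2.236e5 MeV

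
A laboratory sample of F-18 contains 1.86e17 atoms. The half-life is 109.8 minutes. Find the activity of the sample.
A = λN = 1.174e15 decays/minute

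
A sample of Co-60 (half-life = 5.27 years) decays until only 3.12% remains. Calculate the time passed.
t = t½ × log₂(N₀/N) = 26.36 years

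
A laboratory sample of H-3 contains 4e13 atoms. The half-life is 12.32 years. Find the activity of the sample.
A = λN = 2.25e12 decays/year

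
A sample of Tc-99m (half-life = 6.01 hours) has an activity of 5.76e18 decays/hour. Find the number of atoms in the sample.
N = A/λ = 4.994e19 atoms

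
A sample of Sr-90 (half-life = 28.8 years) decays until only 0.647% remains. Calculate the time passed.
t = t½ × log₂(N₀/N) = 209.4 years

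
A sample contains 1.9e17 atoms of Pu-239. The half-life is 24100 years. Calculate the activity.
A = λN = 5.465e12 decays/year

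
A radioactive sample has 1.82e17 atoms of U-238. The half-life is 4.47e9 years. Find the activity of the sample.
A = λN = 2.822e7 decays/year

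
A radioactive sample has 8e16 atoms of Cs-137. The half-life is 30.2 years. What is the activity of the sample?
A = λN = 1.836e15 decays/year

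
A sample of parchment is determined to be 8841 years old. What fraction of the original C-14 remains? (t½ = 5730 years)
N/N₀ = (1/2)^(t/t½) = 0.3432 = 34.3%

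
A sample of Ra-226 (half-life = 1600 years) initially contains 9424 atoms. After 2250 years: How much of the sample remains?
N = N₀(1/2)^(t/t½) = 3556 atoms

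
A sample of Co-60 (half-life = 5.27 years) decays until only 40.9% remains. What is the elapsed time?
t = t½ × log₂(N₀/N) = 6.797 years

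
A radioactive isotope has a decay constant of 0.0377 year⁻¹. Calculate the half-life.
t½ = ln(2)/λ = 18.39 years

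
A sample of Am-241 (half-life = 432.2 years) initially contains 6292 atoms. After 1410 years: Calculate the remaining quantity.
N = N₀(1/2)^(t/t½) = 655.7 atoms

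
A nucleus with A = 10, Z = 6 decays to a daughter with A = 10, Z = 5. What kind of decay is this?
ΔA = 0, ΔZ = -1 ⇒ beta-plus decay (β⁺) or electron capture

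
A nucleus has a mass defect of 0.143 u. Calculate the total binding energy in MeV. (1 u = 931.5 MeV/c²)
B.E. = Δm × 931.5 = 133.2 MeV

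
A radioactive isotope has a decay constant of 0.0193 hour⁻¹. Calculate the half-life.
t½ = ln(2)/λ = 35.91 hours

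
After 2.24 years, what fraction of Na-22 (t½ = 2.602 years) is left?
N/N₀ = (1/2)^(t/t½) = 0.5506 = 55.1%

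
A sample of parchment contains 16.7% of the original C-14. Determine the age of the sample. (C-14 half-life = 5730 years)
Age = t½ × log₂(1/ratio) = 14800 years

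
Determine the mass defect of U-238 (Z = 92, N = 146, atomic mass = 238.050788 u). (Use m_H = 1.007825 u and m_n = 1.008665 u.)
Δm = Z·m_H + N·m_n − M = 1.934 u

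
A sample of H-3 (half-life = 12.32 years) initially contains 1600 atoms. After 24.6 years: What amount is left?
N = N₀(1/2)^(t/t½) = 400.9 atoms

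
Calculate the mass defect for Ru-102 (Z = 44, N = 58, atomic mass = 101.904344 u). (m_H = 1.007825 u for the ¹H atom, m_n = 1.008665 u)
Δm = Z·m_H + N·m_n − M = 0.9425 u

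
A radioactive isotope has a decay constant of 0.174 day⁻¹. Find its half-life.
t½ = ln(2)/λ = 3.984 days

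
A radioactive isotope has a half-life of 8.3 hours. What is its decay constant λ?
λ = ln(2)/t½ = 0.08351 hour⁻¹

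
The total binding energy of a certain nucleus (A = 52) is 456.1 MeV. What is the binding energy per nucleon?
B.E./A = 456.1/52 = 8.771 MeV/nucleon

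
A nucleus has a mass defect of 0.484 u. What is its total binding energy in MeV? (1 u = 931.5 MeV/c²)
B.E. = Δm × 931.5 = 450.8 MeV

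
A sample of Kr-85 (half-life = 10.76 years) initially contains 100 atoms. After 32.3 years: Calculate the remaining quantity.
N = N₀(1/2)^(t/t½) = 12.48 atoms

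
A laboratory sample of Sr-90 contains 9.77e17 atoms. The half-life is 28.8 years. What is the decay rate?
A = λN = 2.351e16 decays/year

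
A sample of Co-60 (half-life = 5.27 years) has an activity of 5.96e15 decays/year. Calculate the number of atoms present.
N = A/λ = 4.531e16 atoms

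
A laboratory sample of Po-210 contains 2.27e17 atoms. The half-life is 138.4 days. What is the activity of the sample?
A = λN = 1.137e15 decays/day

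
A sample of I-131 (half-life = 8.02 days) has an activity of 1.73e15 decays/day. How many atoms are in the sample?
N = A/λ = 2.002e16 atoms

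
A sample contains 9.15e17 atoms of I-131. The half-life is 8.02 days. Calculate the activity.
A = λN = 7.908e16 decays/day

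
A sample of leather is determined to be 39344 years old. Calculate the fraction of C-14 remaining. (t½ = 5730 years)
N/N₀ = (1/2)^(t/t½) = 0.008571 = 0.857%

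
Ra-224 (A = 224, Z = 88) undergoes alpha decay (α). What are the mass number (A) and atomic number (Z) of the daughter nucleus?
Daughter: A = 220, Z = 86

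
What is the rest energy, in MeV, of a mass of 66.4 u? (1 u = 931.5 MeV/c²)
E = mc² = 61850 MeV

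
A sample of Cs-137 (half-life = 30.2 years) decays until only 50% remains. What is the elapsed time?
t = t½ × log₂(N₀/N) = 30.2 years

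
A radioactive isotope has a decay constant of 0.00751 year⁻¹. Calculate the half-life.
t½ = ln(2)/λ = 92.3 years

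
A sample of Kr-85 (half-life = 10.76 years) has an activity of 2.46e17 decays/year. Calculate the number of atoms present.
N = A/λ = 3.819e18 atoms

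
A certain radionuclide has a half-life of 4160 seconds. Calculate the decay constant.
λ = ln(2)/t½ = 1.666e-4 second⁻¹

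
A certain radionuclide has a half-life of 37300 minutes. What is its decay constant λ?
λ = ln(2)/t½ = 1.858e-5 minute⁻¹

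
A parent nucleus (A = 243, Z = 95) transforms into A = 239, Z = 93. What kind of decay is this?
ΔA = -4, ΔZ = -2 ⇒ alpha decay (α)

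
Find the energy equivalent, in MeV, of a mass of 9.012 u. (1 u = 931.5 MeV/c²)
E = mc² = 8395 MeV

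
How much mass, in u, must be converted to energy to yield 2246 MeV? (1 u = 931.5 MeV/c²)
m = E/c² = 2.411 u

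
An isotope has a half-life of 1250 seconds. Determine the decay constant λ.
λ = ln(2)/t½ = 5.545e-4 second⁻¹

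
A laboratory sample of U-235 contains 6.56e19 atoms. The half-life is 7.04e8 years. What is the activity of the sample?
A = λN = 6.459e10 decays/year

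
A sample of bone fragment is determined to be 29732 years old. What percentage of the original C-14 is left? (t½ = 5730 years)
N/N₀ = (1/2)^(t/t½) = 0.02742 = 2.74%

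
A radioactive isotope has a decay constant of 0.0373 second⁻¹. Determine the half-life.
t½ = ln(2)/λ = 18.58 seconds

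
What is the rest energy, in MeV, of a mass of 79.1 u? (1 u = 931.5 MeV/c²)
E = mc² = 73680 MeV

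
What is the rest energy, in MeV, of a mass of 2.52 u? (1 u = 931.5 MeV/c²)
E = mc² = 2347 MeV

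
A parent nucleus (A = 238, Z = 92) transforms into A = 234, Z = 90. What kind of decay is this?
ΔA = -4, ΔZ = -2 ⇒ alpha decay (α)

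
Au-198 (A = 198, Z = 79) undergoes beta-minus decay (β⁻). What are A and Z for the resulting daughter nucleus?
Daughter: A = 198, Z = 80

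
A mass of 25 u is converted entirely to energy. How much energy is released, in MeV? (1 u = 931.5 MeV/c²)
E = mc² = 23290 MeV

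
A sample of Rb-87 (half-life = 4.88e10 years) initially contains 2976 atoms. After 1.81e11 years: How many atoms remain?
N = N₀(1/2)^(t/t½) = 227.6 atoms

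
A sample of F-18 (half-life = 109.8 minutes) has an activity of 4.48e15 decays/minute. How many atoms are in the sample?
N = A/λ = 7.097e17 atoms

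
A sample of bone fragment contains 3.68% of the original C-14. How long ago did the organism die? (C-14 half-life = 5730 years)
Age = t½ × log₂(1/ratio) = 27300 years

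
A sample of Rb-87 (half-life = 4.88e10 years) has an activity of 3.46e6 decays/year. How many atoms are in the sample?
N = A/λ = 2.436e17 atoms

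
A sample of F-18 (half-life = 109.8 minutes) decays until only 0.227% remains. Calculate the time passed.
t = t½ × log₂(N₀/N) = 964.4 minutes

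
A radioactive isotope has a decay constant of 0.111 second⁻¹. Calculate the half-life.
t½ = ln(2)/λ = 6.245 seconds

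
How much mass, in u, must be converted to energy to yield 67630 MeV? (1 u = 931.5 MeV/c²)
m = E/c² = 72.6 u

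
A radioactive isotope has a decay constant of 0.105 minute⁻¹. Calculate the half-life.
t½ = ln(2)/λ = 6.601 minutes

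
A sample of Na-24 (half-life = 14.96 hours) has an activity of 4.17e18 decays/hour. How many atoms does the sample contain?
N = A/λ = 9e19 atoms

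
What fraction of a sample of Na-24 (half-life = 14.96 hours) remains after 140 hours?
N/N₀ = (1/2)^(t/t½) = 0.001524 = 0.152%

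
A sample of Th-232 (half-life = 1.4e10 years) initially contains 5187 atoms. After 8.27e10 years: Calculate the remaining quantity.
N = N₀(1/2)^(t/t½) = 86.43 atoms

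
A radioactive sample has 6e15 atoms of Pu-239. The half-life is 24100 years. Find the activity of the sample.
A = λN = 1.726e11 decays/year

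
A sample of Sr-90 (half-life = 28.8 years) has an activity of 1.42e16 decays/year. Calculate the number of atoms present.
N = A/λ = 5.9e17 atoms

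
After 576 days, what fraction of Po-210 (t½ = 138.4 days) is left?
N/N₀ = (1/2)^(t/t½) = 0.05587 = 5.59%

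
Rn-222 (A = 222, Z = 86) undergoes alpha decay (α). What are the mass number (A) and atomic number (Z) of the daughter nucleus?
Daughter: A = 218, Z = 84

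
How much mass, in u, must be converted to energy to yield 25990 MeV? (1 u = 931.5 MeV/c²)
m = E/c² = 27.9 u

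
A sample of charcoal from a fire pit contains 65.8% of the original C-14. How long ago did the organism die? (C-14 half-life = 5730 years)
Age = t½ × log₂(1/ratio) = 3460 years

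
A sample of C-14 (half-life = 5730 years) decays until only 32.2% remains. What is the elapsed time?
t = t½ × log₂(N₀/N) = 9368 years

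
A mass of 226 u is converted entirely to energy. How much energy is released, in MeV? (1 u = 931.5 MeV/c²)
E = mc² = 2.105e5 MeV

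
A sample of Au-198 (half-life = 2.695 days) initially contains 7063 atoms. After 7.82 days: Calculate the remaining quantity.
N = N₀(1/2)^(t/t½) = 945.1 atoms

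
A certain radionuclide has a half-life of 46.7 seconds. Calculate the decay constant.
λ = ln(2)/t½ = 0.01484 second⁻¹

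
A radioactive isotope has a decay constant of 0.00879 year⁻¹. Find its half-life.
t½ = ln(2)/λ = 78.86 years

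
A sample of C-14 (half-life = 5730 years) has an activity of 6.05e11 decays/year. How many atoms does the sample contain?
N = A/λ = 5.001e15 atoms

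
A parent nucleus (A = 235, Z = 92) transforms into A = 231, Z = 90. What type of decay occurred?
ΔA = -4, ΔZ = -2 ⇒ alpha decay (α)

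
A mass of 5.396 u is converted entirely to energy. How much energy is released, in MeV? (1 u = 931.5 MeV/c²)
E = mc² = 5026 MeV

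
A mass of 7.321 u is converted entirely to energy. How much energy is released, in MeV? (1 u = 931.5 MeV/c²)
E = mc² = 6820 MeV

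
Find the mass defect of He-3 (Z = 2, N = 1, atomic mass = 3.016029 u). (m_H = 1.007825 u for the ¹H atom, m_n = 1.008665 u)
Δm = Z·m_H + N·m_n − M = 0.008286 u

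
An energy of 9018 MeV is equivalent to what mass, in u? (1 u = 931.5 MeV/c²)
m = E/c² = 9.681 u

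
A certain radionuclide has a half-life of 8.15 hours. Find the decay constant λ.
λ = ln(2)/t½ = 0.08505 hour⁻¹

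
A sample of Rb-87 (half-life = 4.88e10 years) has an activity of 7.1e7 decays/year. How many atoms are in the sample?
N = A/λ = 4.999e18 atoms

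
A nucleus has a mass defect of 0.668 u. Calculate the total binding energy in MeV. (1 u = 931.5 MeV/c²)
B.E. = Δm × 931.5 = 622.2 MeV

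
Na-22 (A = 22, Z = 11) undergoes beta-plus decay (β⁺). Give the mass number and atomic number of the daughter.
Daughter: A = 22, Z = 10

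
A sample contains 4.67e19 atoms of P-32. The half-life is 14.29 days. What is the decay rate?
A = λN = 2.265e18 decays/day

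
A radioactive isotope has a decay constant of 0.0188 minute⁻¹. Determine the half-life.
t½ = ln(2)/λ = 36.87 minutes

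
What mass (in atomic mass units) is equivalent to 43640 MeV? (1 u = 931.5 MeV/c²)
m = E/c² = 46.85 u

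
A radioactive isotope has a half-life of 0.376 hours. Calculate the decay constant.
λ = ln(2)/t½ = 1.843 hour⁻¹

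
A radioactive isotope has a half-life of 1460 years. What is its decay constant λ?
λ = ln(2)/t½ = 4.748e-4 year⁻¹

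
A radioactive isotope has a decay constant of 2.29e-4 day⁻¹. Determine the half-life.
t½ = ln(2)/λ = 3027 days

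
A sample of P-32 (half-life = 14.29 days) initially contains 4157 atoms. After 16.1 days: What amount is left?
N = N₀(1/2)^(t/t½) = 1904 atoms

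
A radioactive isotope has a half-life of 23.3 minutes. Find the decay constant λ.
λ = ln(2)/t½ = 0.02975 minute⁻¹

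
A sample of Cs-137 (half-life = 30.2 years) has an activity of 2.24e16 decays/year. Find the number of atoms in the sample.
N = A/λ = 9.76e17 atoms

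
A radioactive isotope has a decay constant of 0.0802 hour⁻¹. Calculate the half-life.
t½ = ln(2)/λ = 8.643 hours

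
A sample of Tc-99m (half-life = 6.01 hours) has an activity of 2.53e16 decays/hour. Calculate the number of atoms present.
N = A/λ = 2.194e17 atoms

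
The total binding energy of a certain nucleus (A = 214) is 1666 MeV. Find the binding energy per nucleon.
B.E./A = 1666/214 = 7.785 MeV/nucleon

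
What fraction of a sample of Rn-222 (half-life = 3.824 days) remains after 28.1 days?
N/N₀ = (1/2)^(t/t½) = 0.006137 = 0.614%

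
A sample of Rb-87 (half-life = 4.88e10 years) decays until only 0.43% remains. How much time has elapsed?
t = t½ × log₂(N₀/N) = 3.836e11 years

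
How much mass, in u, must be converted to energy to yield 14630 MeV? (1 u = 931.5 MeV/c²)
m = E/c² = 15.71 u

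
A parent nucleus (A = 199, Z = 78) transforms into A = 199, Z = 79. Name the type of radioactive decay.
ΔA = 0, ΔZ = +1 ⇒ beta-minus decay (β⁻)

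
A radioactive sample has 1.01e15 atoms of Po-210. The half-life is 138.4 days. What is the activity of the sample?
A = λN = 5.058e12 decays/day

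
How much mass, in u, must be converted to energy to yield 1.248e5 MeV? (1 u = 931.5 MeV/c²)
m = E/c² = 134 u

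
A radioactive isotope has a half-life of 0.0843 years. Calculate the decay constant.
λ = ln(2)/t½ = 8.222 year⁻¹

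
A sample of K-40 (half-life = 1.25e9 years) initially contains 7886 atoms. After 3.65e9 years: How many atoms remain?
N = N₀(1/2)^(t/t½) = 1042 atoms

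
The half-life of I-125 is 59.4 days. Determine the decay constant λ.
λ = ln(2)/t½ = 0.01167 day⁻¹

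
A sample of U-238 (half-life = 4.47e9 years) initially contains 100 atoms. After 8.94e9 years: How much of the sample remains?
N = N₀(1/2)^(t/t½) = 25 atoms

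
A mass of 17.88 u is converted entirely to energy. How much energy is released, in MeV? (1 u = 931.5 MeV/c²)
E = mc² = 16660 MeV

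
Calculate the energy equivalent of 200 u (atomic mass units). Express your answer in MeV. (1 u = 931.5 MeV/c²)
E = mc² = 1.863e5 MeV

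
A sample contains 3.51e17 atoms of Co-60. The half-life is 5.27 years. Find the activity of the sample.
A = λN = 4.617e16 decays/year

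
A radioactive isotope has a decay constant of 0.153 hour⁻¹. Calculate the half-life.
t½ = ln(2)/λ = 4.53 hours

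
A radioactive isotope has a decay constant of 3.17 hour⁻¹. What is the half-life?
t½ = ln(2)/λ = 0.2187 hours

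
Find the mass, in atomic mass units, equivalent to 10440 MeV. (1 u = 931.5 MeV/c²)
m = E/c² = 11.21 u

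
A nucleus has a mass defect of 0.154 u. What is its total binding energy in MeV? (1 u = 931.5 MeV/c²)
B.E. = Δm × 931.5 = 143.5 MeV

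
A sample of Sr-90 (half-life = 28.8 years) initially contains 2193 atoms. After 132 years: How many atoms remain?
N = N₀(1/2)^(t/t½) = 91.48 atoms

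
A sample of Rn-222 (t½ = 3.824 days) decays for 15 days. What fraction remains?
N/N₀ = (1/2)^(t/t½) = 0.06594 = 6.59%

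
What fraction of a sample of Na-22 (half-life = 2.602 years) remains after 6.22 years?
N/N₀ = (1/2)^(t/t½) = 0.1907 = 19.1%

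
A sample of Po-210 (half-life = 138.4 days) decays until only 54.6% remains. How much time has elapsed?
t = t½ × log₂(N₀/N) = 120.8 days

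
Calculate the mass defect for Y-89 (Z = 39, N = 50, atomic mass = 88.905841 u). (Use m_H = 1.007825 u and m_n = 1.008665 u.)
Δm = Z·m_H + N·m_n − M = 0.8326 u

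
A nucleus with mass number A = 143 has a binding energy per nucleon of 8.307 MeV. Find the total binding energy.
B.E. = 8.307 × 143 = 1188 MeV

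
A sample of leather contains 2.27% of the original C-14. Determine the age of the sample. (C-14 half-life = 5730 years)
Age = t½ × log₂(1/ratio) = 31290 years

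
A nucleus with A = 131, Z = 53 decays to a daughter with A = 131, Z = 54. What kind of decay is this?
ΔA = 0, ΔZ = +1 ⇒ beta-minus decay (β⁻)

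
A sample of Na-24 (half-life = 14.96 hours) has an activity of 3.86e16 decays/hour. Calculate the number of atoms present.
N = A/λ = 8.331e17 atoms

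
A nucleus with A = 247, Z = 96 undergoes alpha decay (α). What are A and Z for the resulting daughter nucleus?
Daughter: A = 243, Z = 94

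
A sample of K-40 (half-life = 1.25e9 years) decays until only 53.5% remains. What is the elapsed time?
t = t½ × log₂(N₀/N) = 1.128e9 years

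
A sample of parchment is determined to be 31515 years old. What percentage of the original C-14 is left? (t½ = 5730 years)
N/N₀ = (1/2)^(t/t½) = 0.0221 = 2.21%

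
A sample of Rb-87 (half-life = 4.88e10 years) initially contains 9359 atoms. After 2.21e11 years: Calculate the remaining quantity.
N = N₀(1/2)^(t/t½) = 405.5 atoms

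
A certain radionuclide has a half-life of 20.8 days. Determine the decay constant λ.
λ = ln(2)/t½ = 0.03332 day⁻¹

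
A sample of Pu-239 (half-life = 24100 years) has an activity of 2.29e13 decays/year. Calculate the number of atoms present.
N = A/λ = 7.962e17 atoms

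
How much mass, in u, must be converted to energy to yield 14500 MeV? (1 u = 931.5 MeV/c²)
m = E/c² = 15.57 u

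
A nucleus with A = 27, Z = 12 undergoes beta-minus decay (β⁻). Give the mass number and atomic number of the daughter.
Daughter: A = 27, Z = 13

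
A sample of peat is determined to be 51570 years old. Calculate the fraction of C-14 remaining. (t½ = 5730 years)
N/N₀ = (1/2)^(t/t½) = 0.001953 = 0.195%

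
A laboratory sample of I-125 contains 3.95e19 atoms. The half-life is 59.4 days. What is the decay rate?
A = λN = 4.609e17 decays/day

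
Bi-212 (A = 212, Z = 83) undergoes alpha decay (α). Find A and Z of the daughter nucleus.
Daughter: A = 208, Z = 81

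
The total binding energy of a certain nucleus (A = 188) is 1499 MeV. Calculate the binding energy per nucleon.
B.E./A = 1499/188 = 7.973 MeV/nucleon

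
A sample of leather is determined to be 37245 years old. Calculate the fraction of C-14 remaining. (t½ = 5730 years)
N/N₀ = (1/2)^(t/t½) = 0.01105 = 1.1%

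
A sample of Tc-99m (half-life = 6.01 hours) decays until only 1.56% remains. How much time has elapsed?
t = t½ × log₂(N₀/N) = 36.07 hours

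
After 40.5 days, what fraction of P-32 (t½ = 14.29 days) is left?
N/N₀ = (1/2)^(t/t½) = 0.1402 = 14%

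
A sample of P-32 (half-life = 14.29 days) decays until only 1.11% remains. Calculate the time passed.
t = t½ × log₂(N₀/N) = 92.79 days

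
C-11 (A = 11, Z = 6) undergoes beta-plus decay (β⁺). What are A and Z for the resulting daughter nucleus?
Daughter: A = 11, Z = 5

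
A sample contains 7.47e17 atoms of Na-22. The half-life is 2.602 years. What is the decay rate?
A = λN = 1.99e17 decays/year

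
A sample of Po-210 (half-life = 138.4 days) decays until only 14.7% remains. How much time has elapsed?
t = t½ × log₂(N₀/N) = 382.8 days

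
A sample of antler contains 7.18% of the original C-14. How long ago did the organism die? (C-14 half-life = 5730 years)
Age = t½ × log₂(1/ratio) = 21770 years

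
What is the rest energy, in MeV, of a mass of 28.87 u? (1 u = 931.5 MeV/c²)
E = mc² = 26890 MeV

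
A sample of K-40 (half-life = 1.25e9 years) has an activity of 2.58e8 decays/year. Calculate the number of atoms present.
N = A/λ = 4.653e17 atoms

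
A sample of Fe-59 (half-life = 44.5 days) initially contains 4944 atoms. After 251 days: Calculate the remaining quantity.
N = N₀(1/2)^(t/t½) = 99.11 atoms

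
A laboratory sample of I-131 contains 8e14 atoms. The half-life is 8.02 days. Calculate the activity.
A = λN = 6.914e13 decays/day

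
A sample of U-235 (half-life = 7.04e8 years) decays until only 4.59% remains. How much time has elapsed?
t = t½ × log₂(N₀/N) = 3.13e9 years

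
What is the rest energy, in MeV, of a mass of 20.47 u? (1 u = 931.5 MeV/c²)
E = mc² = 19070 MeV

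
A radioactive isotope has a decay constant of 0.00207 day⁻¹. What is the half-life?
t½ = ln(2)/λ = 334.9 days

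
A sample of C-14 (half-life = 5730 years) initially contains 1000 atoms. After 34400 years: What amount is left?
N = N₀(1/2)^(t/t½) = 15.59 atoms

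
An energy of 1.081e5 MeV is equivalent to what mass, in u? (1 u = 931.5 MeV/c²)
m = E/c² = 116 u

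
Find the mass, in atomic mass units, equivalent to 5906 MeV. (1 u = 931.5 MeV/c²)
m = E/c² = 6.34 u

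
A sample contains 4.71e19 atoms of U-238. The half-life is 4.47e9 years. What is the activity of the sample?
A = λN = 7.304e9 decays/year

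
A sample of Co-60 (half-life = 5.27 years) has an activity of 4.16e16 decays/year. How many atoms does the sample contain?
N = A/λ = 3.163e17 atoms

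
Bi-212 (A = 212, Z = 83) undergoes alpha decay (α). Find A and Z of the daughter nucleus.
Daughter: A = 208, Z = 81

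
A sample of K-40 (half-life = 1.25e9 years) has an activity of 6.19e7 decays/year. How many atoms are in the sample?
N = A/λ = 1.116e17 atoms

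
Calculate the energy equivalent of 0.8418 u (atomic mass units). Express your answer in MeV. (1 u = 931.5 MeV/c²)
E = mc² = 784.1 MeV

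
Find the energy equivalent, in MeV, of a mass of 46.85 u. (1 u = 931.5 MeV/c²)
E = mc² = 43640 MeV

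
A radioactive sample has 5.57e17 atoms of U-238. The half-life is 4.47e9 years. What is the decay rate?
A = λN = 8.637e7 decays/year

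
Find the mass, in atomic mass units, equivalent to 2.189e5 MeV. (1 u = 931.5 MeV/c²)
m = E/c² = 235 u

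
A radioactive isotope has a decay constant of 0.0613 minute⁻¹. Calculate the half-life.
t½ = ln(2)/λ = 11.31 minutes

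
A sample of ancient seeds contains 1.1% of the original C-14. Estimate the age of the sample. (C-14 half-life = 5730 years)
Age = t½ × log₂(1/ratio) = 37280 years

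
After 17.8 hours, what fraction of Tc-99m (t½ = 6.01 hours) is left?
N/N₀ = (1/2)^(t/t½) = 0.1284 = 12.8%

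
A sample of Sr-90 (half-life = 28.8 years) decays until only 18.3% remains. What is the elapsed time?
t = t½ × log₂(N₀/N) = 70.56 years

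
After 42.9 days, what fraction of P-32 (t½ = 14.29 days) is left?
N/N₀ = (1/2)^(t/t½) = 0.1248 = 12.5%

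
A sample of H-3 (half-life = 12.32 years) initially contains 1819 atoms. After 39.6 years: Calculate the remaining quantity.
N = N₀(1/2)^(t/t½) = 196 atoms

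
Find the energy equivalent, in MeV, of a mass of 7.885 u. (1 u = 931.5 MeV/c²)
E = mc² = 7345 MeV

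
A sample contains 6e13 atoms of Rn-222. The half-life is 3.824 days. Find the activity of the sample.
A = λN = 1.088e13 decays/day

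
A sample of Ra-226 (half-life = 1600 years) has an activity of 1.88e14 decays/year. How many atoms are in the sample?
N = A/λ = 4.34e17 atoms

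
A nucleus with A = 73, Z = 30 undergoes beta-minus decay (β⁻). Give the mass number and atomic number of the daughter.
Daughter: A = 73, Z = 31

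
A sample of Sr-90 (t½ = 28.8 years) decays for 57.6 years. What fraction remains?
N/N₀ = (1/2)^(t/t½) = 0.25 = 25%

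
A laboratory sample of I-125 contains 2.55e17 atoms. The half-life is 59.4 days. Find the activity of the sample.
A = λN = 2.976e15 decays/day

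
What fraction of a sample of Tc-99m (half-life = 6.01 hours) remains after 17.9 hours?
N/N₀ = (1/2)^(t/t½) = 0.1269 = 12.7%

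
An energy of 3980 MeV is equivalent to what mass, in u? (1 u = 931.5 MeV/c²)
m = E/c² = 4.273 u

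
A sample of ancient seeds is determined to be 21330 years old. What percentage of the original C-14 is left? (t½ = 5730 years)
N/N₀ = (1/2)^(t/t½) = 0.07576 = 7.58%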